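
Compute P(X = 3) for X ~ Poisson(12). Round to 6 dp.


P(X=3) = e^(-12) * 12^3 / 3!
≈ 0.000006144212353 * 1728 / 6
≈ 0.001770

0.001770


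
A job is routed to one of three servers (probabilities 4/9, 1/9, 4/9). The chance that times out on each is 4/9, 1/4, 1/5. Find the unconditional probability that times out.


P(A) = P(A|B1)P(B1) + P(A|B2)P(B2) + P(A|B3)P(B3)
= 4/9*4/9 + 1/4*1/9 + 1/5*4/9
= 16/81 + 1/36 + 4/45 = 509/1620

509/1620


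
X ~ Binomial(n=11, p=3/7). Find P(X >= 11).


P(X>=11) = P(X=11)
= 177147/1977326743
= 177147/1977326743

177147/1977326743


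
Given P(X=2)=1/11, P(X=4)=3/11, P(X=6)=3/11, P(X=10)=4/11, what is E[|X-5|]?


E[|X-5|] = sum(g(x)*P(x))
= 3*1/11 + 1*3/11 + 1*3/11 + 5*4/11
= 29/11

29/11


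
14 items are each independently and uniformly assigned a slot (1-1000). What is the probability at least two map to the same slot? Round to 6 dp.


P(all different) = prod((1000-i)/1000 for i=0..13) = 0.912641
P(at least one match) = 1 - 0.912641 = 0.087359

0.087359


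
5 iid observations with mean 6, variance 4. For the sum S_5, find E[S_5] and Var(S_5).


E[S_n] = n*mu = 5*6 = 30
Var(S_n) = n*sigma^2 = 5*4 = 20

E[S_5]=30, Var(S_5)=20


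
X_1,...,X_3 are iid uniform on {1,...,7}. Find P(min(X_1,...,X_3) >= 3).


P(min >= 3) = P(all X_i >= 3) = (P(X_1 >= 3))^3
= (5/7)^3 = 125/343

125/343


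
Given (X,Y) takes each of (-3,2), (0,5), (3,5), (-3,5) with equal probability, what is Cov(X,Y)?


E[X]=-3/4, E[Y]=17/4, E[XY]=-3/2
Cov(X,Y) = E[XY] - E[X]E[Y] = -3/2 + 3/4*17/4 = 27/16

27/16


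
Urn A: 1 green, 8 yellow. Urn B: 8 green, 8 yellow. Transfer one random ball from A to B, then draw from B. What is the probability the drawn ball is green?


P(transfer green) = 1/9; P(transfer yellow) = 8/9
If green transferred: Urn II has 9 green of 17, so P(green|green moved) = 9/17
If yellow transferred: Urn II has 8 green of 17, so P(green|yellow moved) = 8/17
By total probability: P(green) = 1/9*9/17 + 8/9*8/17 = 73/153

73/153


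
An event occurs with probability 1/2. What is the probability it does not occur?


P(A') = 1 - P(A) = 1 - 1/2 = 1/2

1/2


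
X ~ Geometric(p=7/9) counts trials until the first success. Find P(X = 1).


P(X=1) = (1-p)^0 * p = (2/9)^0 * 7/9
= 1 * 7/9 = 7/9

7/9


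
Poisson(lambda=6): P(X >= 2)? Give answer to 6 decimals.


P(X>=2) = 1 - P(X<=1) = 1 - (e^(-6)*6^0/0! + e^(-6)*6^1/1!)
≈ 1 - (0.0024787522 + 0.0148725131)
= 1 - 0.0173512653 = 0.9826487347
≈ 0.982649

0.982649


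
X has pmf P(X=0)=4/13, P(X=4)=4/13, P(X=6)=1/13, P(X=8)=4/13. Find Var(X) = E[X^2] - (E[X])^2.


E[X] = 54/13, E[X^2] = 356/13
Var(X) = E[X^2] - (E[X])^2 = 356/13 - (54/13)^2 = 1712/169

1712/169


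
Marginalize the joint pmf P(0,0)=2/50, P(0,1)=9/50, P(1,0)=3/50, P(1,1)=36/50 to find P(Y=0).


P(Y=0) = P(0,0)+P(1,0) = 2/50 + 3/50 = 5/50 = 1/10

1/10


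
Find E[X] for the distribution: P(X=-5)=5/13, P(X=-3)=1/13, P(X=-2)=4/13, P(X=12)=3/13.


E[X] = sum(x * P(x))
= -5*5/13 - 3*1/13 - 2*4/13 + 12*3/13
= 0

0


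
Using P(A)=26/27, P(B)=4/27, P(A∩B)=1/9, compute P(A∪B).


P(A∪B) = P(A) + P(B) - P(A∩B)
= 26/27 + 4/27 - 1/9 = 1

1


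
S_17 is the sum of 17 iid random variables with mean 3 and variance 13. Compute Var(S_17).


By independence, Var(S_n) = n*Var(X_1) = 17*13 = 221

221


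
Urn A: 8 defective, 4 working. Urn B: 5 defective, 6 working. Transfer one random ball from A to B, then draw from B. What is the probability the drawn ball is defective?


P(transfer defective) = 8/12 = 2/3; P(transfer working) = 1/3
If defective transferred: Urn II has 6 defective of 12, so P(defective|defective moved) = 1/2
If working transferred: Urn II has 5 defective of 12, so P(defective|working moved) = 5/12
By total probability: P(defective) = 2/3*1/2 + 1/3*5/12 = 17/36

17/36


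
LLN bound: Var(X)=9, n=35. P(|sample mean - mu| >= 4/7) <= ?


Var(Xbar) = Var(X)/n = 9/35
Chebyshev: P(|Xbar-mu| >= 4/7) <= Var(Xbar)/(4/7)^2 = (9/35)/(16/49) = 63/80

63/80


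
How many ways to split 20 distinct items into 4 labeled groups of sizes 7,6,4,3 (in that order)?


20! = 2432902008176640000
Denominator: 7!=5040 * 6!=720 * 4!=24 * 3!=6
Coefficient = 2432902008176640000 / 522547200 = 4655851200

4655851200


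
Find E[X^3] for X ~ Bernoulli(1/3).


For Bernoulli: X in {0,1}
E[X^3] = 0^3*(1-1/3) + 1^3*1/3 = 1/3

1/3


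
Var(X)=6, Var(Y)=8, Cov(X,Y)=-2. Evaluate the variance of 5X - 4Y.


Var(5X - 4Y) = 5^2*Var(X) + (-4)^2*Var(Y) + 2*5*(-4)*Cov(X,Y)
= 25*6 + 16*8 - 40*(-2)
= 150 + 128 + 80 = 358

358


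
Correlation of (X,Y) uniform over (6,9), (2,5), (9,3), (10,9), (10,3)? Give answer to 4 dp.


Cov(X,Y) = -0.7200, Var(X) = 9.4400, Var(Y) = 7.3600
rho = Cov/(sqrt(VarX)*sqrt(VarY)) = -0.0864

-0.0864


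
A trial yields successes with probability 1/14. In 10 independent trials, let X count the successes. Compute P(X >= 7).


P(X>=7) = P(X=7) + P(X=8) + P(X=9) + P(X=10)
= 32955/36156831872 + 7605/289254654976 + 65/144627327488 + 1/289254654976
= 2423/2582630848

2423/2582630848


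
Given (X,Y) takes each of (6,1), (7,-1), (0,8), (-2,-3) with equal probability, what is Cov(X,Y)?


E[X]=11/4, E[Y]=5/4, E[XY]=5/4
Cov(X,Y) = E[XY] - E[X]E[Y] = 5/4 - 11/4*5/4 = -35/16

-35/16


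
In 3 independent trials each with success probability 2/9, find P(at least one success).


P(at least one) = 1 - P(none)
P(none) = (1 - 2/9)^3 = (7/9)^3 = 343/729
P(at least one) = 1 - 343/729 = 386/729

386/729


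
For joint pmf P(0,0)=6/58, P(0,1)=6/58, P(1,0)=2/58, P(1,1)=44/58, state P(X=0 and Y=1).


Read from table: P(X=0, Y=1) = 6/58 = 3/29

3/29


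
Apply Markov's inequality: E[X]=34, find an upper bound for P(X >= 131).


Markov: P(X >= a) <= E[X]/a
P(X >= 131) <= 34/131

34/131


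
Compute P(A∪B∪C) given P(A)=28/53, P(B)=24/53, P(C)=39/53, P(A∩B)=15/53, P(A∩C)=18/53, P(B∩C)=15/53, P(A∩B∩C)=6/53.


P(A∪B∪C) = P(A)+P(B)+P(C) - P(AB)-P(AC)-P(BC) + P(ABC)
= 28/53+24/53+39/53 - 15/53-18/53-15/53 + 6/53
= 49/53

49/53


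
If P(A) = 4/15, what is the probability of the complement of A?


P(A') = 1 - P(A) = 1 - 4/15 = 11/15

11/15


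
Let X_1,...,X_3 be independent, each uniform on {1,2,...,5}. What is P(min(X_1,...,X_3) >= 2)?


P(min >= 2) = P(all X_i >= 2) = (P(X_1 >= 2))^3
= (4/5)^3 = 64/125

64/125


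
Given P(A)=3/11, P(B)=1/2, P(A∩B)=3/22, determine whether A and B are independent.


P(A)*P(B) = 3/11*1/2 = 3/22
P(A∩B) = 3/22, which equals P(A)P(B), so independent

Yes, A and B are independent


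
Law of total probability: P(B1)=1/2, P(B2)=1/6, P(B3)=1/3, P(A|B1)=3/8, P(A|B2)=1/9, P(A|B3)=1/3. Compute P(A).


P(A) = P(A|B1)P(B1) + P(A|B2)P(B2) + P(A|B3)P(B3)
= 3/8*1/2 + 1/9*1/6 + 1/3*1/3
= 3/16 + 1/54 + 1/9 = 137/432

137/432


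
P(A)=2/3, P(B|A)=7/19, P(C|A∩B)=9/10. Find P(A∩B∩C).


P(A∩B∩C) = P(A) * P(B|A) * P(C|A∩B)
= 2/3 * 7/19 * 9/10
= 14/57 * 9/10 = 21/95

21/95


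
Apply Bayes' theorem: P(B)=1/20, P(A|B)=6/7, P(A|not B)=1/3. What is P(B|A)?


P(A) = P(A|B)P(B) + P(A|B')P(B') = 6/7*1/20 + 1/3*19/20 = 151/420
P(B|A) = P(A|B)P(B)/P(A) = (3/70)/(151/420) = 18/151

18/151


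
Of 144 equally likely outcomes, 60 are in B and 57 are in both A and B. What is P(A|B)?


P(A|B) = P(A∩B)/P(B) = (57/144)/(60/144) = 57/60 = 19/20

19/20


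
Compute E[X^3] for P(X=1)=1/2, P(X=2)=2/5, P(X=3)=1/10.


E[X^3] = sum(g(x)*P(x))
= 1*1/2 + 8*2/5 + 27*1/10
= 32/5

32/5


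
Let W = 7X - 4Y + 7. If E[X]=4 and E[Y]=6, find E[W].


E[7X - 4Y + 7] = 7*E[X] - 4*E[Y] + 7
= (7)*(4) + (-4)*(6) + (7)
= 28 - 24 + 7 = 11

11


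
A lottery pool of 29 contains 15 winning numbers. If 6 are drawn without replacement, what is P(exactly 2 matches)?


P(X=2) = C(15,2)*C(14,4) / C(29,6)
= 105*1001 / 475020
= 105105/475020 = 77/348

77/348


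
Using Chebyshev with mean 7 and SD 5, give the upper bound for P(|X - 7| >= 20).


k = 20/5 = 4
Chebyshev: P(|X-mu| >= k*sigma) <= 1/k^2 = 1/4^2 = 1/16

1/16


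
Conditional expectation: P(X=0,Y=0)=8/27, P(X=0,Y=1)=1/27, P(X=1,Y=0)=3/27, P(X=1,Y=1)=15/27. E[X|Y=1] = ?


P(Y=1) = 16/27
E[X|Y=1] = (0*1 + 1*15)/16 = 15/16

15/16


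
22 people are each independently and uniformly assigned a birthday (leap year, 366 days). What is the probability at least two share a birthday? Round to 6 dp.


P(all different) = prod((366-i)/366 for i=0..21) = 0.525249
P(at least one match) = 1 - 0.525249 = 0.474751

0.474751


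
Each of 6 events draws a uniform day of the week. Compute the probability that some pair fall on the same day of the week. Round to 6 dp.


P(all different) = prod((7-i)/7 for i=0..5) = 0.042839
P(at least one match) = 1 - 0.042839 = 0.957161

0.957161


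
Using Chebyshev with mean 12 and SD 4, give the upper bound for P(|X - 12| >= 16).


k = 16/4 = 4
Chebyshev: P(|X-mu| >= k*sigma) <= 1/k^2 = 1/4^2 = 1/16

1/16


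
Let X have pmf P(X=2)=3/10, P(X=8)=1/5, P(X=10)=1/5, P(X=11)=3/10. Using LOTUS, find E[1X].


E[1X] = sum(g(x)*P(x))
= 2*3/10 + 8*1/5 + 10*1/5 + 11*3/10
= 15/2

15/2


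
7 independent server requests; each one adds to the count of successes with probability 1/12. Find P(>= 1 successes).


P(at least one) = 1 - P(none)
P(none) = (1 - 1/12)^7 = (11/12)^7 = 19487171/35831808
P(at least one) = 1 - 19487171/35831808 = 16344637/35831808

16344637/35831808


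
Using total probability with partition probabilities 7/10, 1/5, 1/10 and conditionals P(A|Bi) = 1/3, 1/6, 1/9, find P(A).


P(A) = P(A|B1)P(B1) + P(A|B2)P(B2) + P(A|B3)P(B3)
= 1/3*7/10 + 1/6*1/5 + 1/9*1/10
= 7/30 + 1/30 + 1/90 = 5/18

5/18


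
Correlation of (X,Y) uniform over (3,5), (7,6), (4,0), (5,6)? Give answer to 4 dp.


Cov(X,Y) = 1.5625, Var(X) = 2.1875, Var(Y) = 6.1875
rho = Cov/(sqrt(VarX)*sqrt(VarY)) = 0.4247

0.4247


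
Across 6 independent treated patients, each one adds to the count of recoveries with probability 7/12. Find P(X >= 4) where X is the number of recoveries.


P(X>=4) = P(X=4) + P(X=5) + P(X=6)
= 300125/995328 + 84035/497664 + 117649/2985984
= 761117/1492992

761117/1492992


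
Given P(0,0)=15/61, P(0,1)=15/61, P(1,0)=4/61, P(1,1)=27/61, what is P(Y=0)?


P(Y=0) = P(0,0)+P(1,0) = 15/61 + 4/61 = 19/61

19/61


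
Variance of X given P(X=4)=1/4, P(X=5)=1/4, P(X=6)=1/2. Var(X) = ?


E[X] = 21/4, E[X^2] = 113/4
Var(X) = E[X^2] - (E[X])^2 = 113/4 - (21/4)^2 = 11/16

11/16


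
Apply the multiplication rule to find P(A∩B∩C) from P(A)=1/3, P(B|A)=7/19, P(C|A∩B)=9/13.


P(A∩B∩C) = P(A) * P(B|A) * P(C|A∩B)
= 1/3 * 7/19 * 9/13
= 7/57 * 9/13 = 21/247

21/247


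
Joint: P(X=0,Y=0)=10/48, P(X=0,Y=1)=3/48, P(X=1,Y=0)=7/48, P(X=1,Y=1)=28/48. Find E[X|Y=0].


P(Y=0) = 17/48
E[X|Y=0] = (0*10 + 1*7)/17 = 7/17

7/17


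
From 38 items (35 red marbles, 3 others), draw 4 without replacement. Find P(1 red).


P(X=1) = C(35,1)*C(3,3) / C(38,4)
= 35*1 / 73815
= 35/73815 = 1/2109

1/2109


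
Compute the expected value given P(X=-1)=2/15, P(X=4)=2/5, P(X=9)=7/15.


E[X] = sum(x * P(x))
= -1*2/15 + 4*2/5 + 9*7/15
= 17/3

17/3


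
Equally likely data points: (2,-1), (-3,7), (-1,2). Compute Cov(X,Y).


E[X]=-2/3, E[Y]=8/3, E[XY]=-25/3
Cov(X,Y) = E[XY] - E[X]E[Y] = -25/3 + 2/3*8/3 = -59/9

-59/9


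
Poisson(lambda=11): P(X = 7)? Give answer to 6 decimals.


P(X=7) = e^(-11) * 11^7 / 7!
≈ 0.00001670170079 * 19487171 / 5040
≈ 0.064577

0.064577


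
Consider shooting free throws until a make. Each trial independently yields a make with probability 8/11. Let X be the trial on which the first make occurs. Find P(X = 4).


P(X=4) = (1-p)^3 * p = (3/11)^3 * 8/11
= 27/1331 * 8/11 = 216/14641

216/14641


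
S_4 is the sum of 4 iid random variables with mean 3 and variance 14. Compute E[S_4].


E[S_n] = n*E[X_1] = 4*3 = 12

12


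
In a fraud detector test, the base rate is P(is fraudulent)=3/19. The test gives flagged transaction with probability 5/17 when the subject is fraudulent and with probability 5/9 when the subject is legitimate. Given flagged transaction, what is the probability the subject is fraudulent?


P(A) = P(A|B)P(B) + P(A|B')P(B') = 5/17*3/19 + 5/9*16/19 = 1495/2907
P(B|A) = P(A|B)P(B)/P(A) = (15/323)/(1495/2907) = 27/299

27/299


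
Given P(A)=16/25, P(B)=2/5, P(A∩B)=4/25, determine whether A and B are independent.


P(A)*P(B) = 16/25*2/5 = 32/125
P(A∩B) = 4/25 != 32/125, so not independent

No, A and B are not independent


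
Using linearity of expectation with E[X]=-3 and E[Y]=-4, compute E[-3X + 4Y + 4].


E[-3X + 4Y + 4] = -3*E[X] + 4*E[Y] + 4
= (-3)*(-3) + (4)*(-4) + (4)
= 9 - 16 + 4 = -3

-3


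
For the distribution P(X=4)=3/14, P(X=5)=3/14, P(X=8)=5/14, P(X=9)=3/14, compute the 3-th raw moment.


E[X^3] = sum(x^3 * P(x))
= 64*3/14 + 125*3/14 + 512*5/14 + 729*3/14
= 2657/7

2657/7


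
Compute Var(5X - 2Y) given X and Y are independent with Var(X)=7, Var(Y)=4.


Independence => Cov(X,Y)=0
Var(5X - 2Y) = 5^2*Var(X) + (-2)^2*Var(Y)
= 25*7 + 4*4 = 191

191


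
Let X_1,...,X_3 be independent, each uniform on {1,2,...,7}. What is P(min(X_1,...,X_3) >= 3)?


P(min >= 3) = P(all X_i >= 3) = (P(X_1 >= 3))^3
= (5/7)^3 = 125/343

125/343


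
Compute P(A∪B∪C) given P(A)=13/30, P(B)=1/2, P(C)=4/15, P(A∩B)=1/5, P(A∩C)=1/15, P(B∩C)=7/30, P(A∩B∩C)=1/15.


P(A∪B∪C) = P(A)+P(B)+P(C) - P(AB)-P(AC)-P(BC) + P(ABC)
= 13/30+1/2+4/15 - 1/5-1/15-7/30 + 1/15
= 23/30

23/30


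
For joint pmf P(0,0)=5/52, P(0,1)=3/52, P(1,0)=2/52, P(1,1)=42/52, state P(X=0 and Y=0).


Read from table: P(X=0, Y=0) = 5/52

5/52


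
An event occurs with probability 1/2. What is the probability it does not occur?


P(A') = 1 - P(A) = 1 - 1/2 = 1/2

1/2


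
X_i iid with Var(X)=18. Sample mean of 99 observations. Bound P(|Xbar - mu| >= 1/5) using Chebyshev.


Var(Xbar) = Var(X)/n = 18/99
Chebyshev: P(|Xbar-mu| >= 1/5) <= Var(Xbar)/(1/5)^2 = (2/11)/(1/25) = 50/11
Bound exceeds 1, so trivial bound: 1

1


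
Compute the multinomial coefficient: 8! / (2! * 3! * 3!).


8! = 40320
Denominator: 2!=2 * 3!=6 * 3!=6
Coefficient = 40320 / 72 = 560

560


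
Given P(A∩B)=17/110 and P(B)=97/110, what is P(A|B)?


P(A|B) = P(A∩B)/P(B) = (17/110)/(97/110) = 17/97

17/97


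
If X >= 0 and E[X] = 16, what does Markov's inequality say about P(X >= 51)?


Markov: P(X >= a) <= E[X]/a
P(X >= 51) <= 16/51

16/51


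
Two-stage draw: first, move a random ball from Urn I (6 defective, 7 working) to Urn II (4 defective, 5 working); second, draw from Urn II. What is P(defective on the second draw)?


P(transfer defective) = 6/13; P(transfer working) = 7/13
If defective transferred: Urn II has 5 defective of 10, so P(defective|defective moved) = 1/2
If working transferred: Urn II has 4 defective of 10, so P(defective|working moved) = 2/5
By total probability: P(defective) = 6/13*1/2 + 7/13*2/5 = 29/65

29/65


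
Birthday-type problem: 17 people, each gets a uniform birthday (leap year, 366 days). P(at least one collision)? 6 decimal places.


P(all different) = prod((366-i)/366 for i=0..16) = 0.685712
P(at least one match) = 1 - 0.685712 = 0.314288

0.314288


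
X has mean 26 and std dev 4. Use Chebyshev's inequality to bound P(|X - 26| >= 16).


k = 16/4 = 4
Chebyshev: P(|X-mu| >= k*sigma) <= 1/k^2 = 1/4^2 = 1/16

1/16


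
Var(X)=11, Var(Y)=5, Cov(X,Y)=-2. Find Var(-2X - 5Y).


Var(-2X - 5Y) = (-2)^2*Var(X) + (-5)^2*Var(Y) + 2*(-2)*(-5)*Cov(X,Y)
= 4*11 + 25*5 + 20*(-2)
= 44 + 125 - 40 = 129

129


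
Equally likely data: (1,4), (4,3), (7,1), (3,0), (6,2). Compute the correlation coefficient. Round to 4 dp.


Cov(X,Y) = -1.4000, Var(X) = 4.5600, Var(Y) = 2.0000
rho = Cov/(sqrt(VarX)*sqrt(VarY)) = -0.4636

-0.4636


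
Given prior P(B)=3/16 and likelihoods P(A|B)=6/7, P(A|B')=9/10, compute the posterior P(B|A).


P(A) = P(A|B)P(B) + P(A|B')P(B') = 6/7*3/16 + 9/10*13/16 = 999/1120
P(B|A) = P(A|B)P(B)/P(A) = (9/56)/(999/1120) = 20/111

20/111


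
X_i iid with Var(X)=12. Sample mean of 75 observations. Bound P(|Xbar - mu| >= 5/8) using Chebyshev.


Var(Xbar) = Var(X)/n = 12/75
Chebyshev: P(|Xbar-mu| >= 5/8) <= Var(Xbar)/(5/8)^2 = (4/25)/(25/64) = 256/625

256/625


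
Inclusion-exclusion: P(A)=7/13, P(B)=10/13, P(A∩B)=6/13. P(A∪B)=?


P(A∪B) = P(A) + P(B) - P(A∩B)
= 7/13 + 10/13 - 6/13 = 11/13

11/13


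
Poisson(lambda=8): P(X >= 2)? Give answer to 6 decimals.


P(X>=2) = 1 - P(X<=1) = 1 - (e^(-8)*8^0/0! + e^(-8)*8^1/1!)
≈ 1 - (0.0003354626 + 0.0026837010)
= 1 - 0.0030191636 = 0.9969808364
≈ 0.996981

0.996981


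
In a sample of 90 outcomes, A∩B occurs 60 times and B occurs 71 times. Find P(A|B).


P(A|B) = P(A∩B)/P(B) = (60/90)/(71/90) = 60/71

60/71


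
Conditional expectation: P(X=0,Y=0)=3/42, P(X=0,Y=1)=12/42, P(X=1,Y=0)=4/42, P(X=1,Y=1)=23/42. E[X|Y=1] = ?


P(Y=1) = 35/42
E[X|Y=1] = (0*12 + 1*23)/35 = 23/35

23/35


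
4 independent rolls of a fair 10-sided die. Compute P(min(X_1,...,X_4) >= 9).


P(min >= 9) = P(all X_i >= 9) = (P(X_1 >= 9))^4
= (2/10)^4 = (1/5)^4 = 1/625

1/625


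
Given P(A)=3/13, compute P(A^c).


P(A') = 1 - P(A) = 1 - 3/13 = 10/13

10/13


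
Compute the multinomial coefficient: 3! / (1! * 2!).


3! = 6
Denominator: 1!=1 * 2!=2
Coefficient = 6 / 2 = 3

3


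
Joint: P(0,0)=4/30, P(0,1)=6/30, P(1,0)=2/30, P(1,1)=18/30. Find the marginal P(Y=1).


P(Y=1) = P(0,1)+P(1,1) = 6/30 + 18/30 = 24/30 = 4/5

4/5


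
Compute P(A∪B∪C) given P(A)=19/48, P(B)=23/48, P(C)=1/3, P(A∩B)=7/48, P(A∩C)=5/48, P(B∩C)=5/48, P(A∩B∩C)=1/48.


P(A∪B∪C) = P(A)+P(B)+P(C) - P(AB)-P(AC)-P(BC) + P(ABC)
= 19/48+23/48+1/3 - 7/48-5/48-5/48 + 1/48
= 7/8

7/8


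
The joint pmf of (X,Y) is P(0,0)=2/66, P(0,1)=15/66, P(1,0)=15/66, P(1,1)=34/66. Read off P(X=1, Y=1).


Read from table: P(X=1, Y=1) = 34/66 = 17/33

17/33


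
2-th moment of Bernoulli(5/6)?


For Bernoulli: X in {0,1}
E[X^2] = 0^2*(1-5/6) + 1^2*5/6 = 5/6

5/6


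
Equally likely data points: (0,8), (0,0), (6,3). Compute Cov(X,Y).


E[X]=2, E[Y]=11/3, E[XY]=6
Cov(X,Y) = E[XY] - E[X]E[Y] = 6 - 2*11/3 = -4/3

-4/3


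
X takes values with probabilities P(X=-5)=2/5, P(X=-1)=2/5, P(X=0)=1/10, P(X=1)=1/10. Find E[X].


E[X] = sum(x * P(x))
= -5*2/5 - 1*2/5 + 0*1/10 + 1*1/10
= -23/10

-23/10


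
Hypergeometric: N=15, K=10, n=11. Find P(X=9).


P(X=9) = C(10,9)*C(5,2) / C(15,11)
= 10*10 / 1365
= 100/1365 = 20/273

20/273


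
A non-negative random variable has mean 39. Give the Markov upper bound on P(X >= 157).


Markov: P(X >= a) <= E[X]/a
P(X >= 157) <= 39/157

39/157


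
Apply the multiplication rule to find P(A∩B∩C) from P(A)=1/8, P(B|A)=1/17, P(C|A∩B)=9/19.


P(A∩B∩C) = P(A) * P(B|A) * P(C|A∩B)
= 1/8 * 1/17 * 9/19
= 1/136 * 9/19 = 9/2584

9/2584


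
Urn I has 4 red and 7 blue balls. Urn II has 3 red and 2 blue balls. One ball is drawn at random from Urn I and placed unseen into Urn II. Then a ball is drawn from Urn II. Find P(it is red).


P(transfer red) = 4/11; P(transfer blue) = 7/11
If red transferred: Urn II has 4 red of 6, so P(red|red moved) = 2/3
If blue transferred: Urn II has 3 red of 6, so P(red|blue moved) = 1/2
By total probability: P(red) = 4/11*2/3 + 7/11*1/2 = 37/66

37/66


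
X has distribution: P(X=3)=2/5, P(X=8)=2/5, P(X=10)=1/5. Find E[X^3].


E[X^3] = sum(g(x)*P(x))
= 27*2/5 + 512*2/5 + 1000*1/5
= 2078/5

2078/5


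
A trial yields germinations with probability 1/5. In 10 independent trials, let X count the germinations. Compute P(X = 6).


P(X=6) = C(10,6) * p^6 * (1-p)^4
= 210 * 1/15625 * 256/625
= 10752/1953125

10752/1953125


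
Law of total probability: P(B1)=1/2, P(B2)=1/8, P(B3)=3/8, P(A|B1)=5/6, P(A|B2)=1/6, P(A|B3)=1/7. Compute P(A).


P(A) = P(A|B1)P(B1) + P(A|B2)P(B2) + P(A|B3)P(B3)
= 5/6*1/2 + 1/6*1/8 + 1/7*3/8
= 5/12 + 1/48 + 3/56 = 55/112

55/112


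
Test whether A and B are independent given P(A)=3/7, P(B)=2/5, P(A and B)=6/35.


P(A)*P(B) = 3/7*2/5 = 6/35
P(A∩B) = 6/35, which equals P(A)P(B), so independent

Yes, A and B are independent


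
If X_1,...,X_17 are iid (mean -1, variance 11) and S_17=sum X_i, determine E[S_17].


E[S_n] = n*E[X_1] = 17*-1 = -17

-17


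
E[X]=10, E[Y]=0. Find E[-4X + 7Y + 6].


E[-4X + 7Y + 6] = -4*E[X] + 7*E[Y] + 6
= (-4)*(10) + (7)*(0) + (6)
= -40 + 0 + 6 = -34

-34


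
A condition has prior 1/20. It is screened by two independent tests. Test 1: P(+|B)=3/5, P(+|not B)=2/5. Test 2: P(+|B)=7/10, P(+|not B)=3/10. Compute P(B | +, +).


After test 1: P(+) = 3/5*1/20 + 2/5*19/20 = 41/100
P(B|+) = (3/100)/(41/100) = 3/41
After test 2 (use post1 as new prior): P(+) = 7/10*3/41 + 3/10*38/41 = 27/82
P(B|+,+) = (21/410)/(27/82) = 7/45

7/45


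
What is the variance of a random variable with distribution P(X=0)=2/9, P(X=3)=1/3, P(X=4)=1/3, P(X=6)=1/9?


E[X] = 3, E[X^2] = 37/3
Var(X) = E[X^2] - (E[X])^2 = 37/3 - (3)^2 = 10/3

10/3


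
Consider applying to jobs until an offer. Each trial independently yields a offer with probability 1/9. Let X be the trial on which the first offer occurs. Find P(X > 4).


P(X > 4) = P(first 4 trials all fail) = (1-p)^4 = (8/9)^4 = 4096/6561

4096/6561


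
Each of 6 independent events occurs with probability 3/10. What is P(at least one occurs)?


P(at least one) = 1 - P(none)
P(none) = (1 - 3/10)^6 = (7/10)^6 = 117649/1000000
P(at least one) = 1 - 117649/1000000 = 882351/1000000

882351/1000000


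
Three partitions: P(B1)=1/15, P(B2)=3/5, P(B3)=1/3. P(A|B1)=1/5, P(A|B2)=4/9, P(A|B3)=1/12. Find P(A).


P(A) = P(A|B1)P(B1) + P(A|B2)P(B2) + P(A|B3)P(B3)
= 1/5*1/15 + 4/9*3/5 + 1/12*1/3
= 1/75 + 4/15 + 1/36 = 277/900

277/900


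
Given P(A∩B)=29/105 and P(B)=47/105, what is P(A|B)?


P(A|B) = P(A∩B)/P(B) = (29/105)/(47/105) = 29/47

29/47


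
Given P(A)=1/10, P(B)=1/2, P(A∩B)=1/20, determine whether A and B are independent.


P(A)*P(B) = 1/10*1/2 = 1/20
P(A∩B) = 1/20, which equals P(A)P(B), so independent

Yes, A and B are independent


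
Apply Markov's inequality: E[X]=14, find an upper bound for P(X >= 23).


Markov: P(X >= a) <= E[X]/a
P(X >= 23) <= 14/23

14/23


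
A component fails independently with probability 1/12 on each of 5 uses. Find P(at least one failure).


P(at least one) = 1 - P(none)
P(none) = (1 - 1/12)^5 = (11/12)^5 = 161051/248832
P(at least one) = 1 - 161051/248832 = 87781/248832

87781/248832


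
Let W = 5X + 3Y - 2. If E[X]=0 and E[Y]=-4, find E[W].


E[5X + 3Y - 2] = 5*E[X] + 3*E[Y] - 2
= (5)*(0) + (3)*(-4) + (-2)
= 0 - 12 - 2 = -14

-14


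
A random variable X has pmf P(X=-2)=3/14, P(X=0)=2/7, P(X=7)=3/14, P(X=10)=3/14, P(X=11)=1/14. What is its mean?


E[X] = sum(x * P(x))
= -2*3/14 + 0*2/7 + 7*3/14 + 10*3/14 + 11*1/14
= 4

4


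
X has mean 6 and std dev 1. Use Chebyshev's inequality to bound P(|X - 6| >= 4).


k = 4/1 = 4
Chebyshev: P(|X-mu| >= k*sigma) <= 1/k^2 = 1/4^2 = 1/16

1/16


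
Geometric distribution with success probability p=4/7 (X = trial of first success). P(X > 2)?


P(X > 2) = P(first 2 trials all fail) = (1-p)^2 = (3/7)^2 = 9/49

9/49


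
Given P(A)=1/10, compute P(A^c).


P(A') = 1 - P(A) = 1 - 1/10 = 9/10

9/10


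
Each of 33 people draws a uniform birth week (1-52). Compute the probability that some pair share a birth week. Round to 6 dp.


P(all different) = prod((52-i)/52 for i=0..32) = 0.000002
P(at least one match) = 1 - 0.000002 = 0.999998

0.999998


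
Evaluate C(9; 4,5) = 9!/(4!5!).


9! = 362880
Denominator: 4!=24 * 5!=120
Coefficient = 362880 / 2880 = 126

126


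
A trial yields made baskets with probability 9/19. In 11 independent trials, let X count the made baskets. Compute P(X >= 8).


P(X>=8) = P(X=8) + P(X=9) + P(X=10) + P(X=11)
= 7102708965000/116490258898219 + 2130812689500/116490258898219 + 383546284110/116490258898219 + 31381059609/116490258898219
= 9648448998219/116490258898219

9648448998219/116490258898219


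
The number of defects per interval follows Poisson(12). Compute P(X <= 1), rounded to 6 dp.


P(X<=1) = e^(-12)*12^0/0! + e^(-12)*12^1/1!
≈ 0.0000061442 + 0.0000737305
= 0.0000798747
≈ 0.000080

0.000080


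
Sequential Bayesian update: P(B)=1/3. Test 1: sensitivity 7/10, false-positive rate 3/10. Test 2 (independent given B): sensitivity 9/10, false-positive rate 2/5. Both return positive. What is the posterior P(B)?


After test 1: P(+) = 7/10*1/3 + 3/10*2/3 = 13/30
P(B|+) = (7/30)/(13/30) = 7/13
After test 2 (use post1 as new prior): P(+) = 9/10*7/13 + 2/5*6/13 = 87/130
P(B|+,+) = (63/130)/(87/130) = 21/29

21/29


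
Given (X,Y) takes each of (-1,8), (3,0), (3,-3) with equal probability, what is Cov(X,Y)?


E[X]=5/3, E[Y]=5/3, E[XY]=-17/3
Cov(X,Y) = E[XY] - E[X]E[Y] = -17/3 - 5/3*5/3 = -76/9

-76/9


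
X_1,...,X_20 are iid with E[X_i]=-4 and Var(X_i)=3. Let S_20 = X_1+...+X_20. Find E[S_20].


E[S_n] = n*E[X_1] = 20*-4 = -80

-80


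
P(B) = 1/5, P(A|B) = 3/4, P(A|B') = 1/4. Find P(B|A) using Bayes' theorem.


P(A) = P(A|B)P(B) + P(A|B')P(B') = 3/4*1/5 + 1/4*4/5 = 7/20
P(B|A) = P(A|B)P(B)/P(A) = (3/20)/(7/20) = 3/7

3/7


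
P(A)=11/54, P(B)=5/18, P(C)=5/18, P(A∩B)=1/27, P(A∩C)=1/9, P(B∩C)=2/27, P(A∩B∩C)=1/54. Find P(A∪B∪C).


P(A∪B∪C) = P(A)+P(B)+P(C) - P(AB)-P(AC)-P(BC) + P(ABC)
= 11/54+5/18+5/18 - 1/27-1/9-2/27 + 1/54
= 5/9

5/9


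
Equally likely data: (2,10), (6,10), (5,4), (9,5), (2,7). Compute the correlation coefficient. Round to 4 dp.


Cov(X,Y) = -2.7600, Var(X) = 6.9600, Var(Y) = 6.1600
rho = Cov/(sqrt(VarX)*sqrt(VarY)) = -0.4215

-0.4215


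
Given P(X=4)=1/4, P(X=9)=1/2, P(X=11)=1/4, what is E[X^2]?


E[X^2] = sum(g(x)*P(x))
= 16*1/4 + 81*1/2 + 121*1/4
= 299/4

299/4


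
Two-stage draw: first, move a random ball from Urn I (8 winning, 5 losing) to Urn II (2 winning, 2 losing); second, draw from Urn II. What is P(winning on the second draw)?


P(transfer winning) = 8/13; P(transfer losing) = 5/13
If winning transferred: Urn II has 3 winning of 5, so P(winning|winning moved) = 3/5
If losing transferred: Urn II has 2 winning of 5, so P(winning|losing moved) = 2/5
By total probability: P(winning) = 8/13*3/5 + 5/13*2/5 = 34/65

34/65


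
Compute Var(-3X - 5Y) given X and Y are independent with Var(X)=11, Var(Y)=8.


Independence => Cov(X,Y)=0
Var(-3X - 5Y) = (-3)^2*Var(X) + (-5)^2*Var(Y)
= 9*11 + 25*8 = 299

299


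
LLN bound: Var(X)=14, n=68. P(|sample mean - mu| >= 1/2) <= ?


Var(Xbar) = Var(X)/n = 14/68
Chebyshev: P(|Xbar-mu| >= 1/2) <= Var(Xbar)/(1/2)^2 = (7/34)/(1/4) = 14/17

14/17


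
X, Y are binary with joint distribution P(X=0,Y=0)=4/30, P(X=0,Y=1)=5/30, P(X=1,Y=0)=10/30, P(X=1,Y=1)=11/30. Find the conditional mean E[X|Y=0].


P(Y=0) = 14/30
E[X|Y=0] = (0*4 + 1*10)/14 = 10/14 = 5/7

5/7


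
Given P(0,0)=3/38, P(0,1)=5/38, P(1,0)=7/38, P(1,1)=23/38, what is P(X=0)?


P(X=0) = P(0,0)+P(0,1) = 3/38 + 5/38 = 8/38 = 4/19

4/19


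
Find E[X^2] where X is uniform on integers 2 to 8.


E[X^2] = (1/7) * sum(x^2 for x=2..8)
= 203/7 = 29

29


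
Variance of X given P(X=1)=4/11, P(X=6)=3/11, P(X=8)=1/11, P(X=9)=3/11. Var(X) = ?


E[X] = 57/11, E[X^2] = 419/11
Var(X) = E[X^2] - (E[X])^2 = 419/11 - (57/11)^2 = 1360/121

1360/121


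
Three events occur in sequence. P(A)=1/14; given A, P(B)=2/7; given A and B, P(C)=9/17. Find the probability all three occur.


P(A∩B∩C) = P(A) * P(B|A) * P(C|A∩B)
= 1/14 * 2/7 * 9/17
= 1/49 * 9/17 = 9/833

9/833


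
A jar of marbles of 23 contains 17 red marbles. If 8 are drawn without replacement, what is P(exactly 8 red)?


P(X=8) = C(17,8)*C(6,0) / C(23,8)
= 24310*1 / 490314
= 24310/490314 = 65/1311

65/1311


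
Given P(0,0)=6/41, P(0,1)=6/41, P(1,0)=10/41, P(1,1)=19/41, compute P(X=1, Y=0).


Read from table: P(X=1, Y=0) = 10/41

10/41


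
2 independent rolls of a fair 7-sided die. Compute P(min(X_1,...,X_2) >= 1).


P(min >= 1) = P(all X_i >= 1) = (P(X_1 >= 1))^2
= (7/7)^2 = 1^2 = 1

1


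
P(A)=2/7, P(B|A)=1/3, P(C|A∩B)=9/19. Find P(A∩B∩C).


P(A∩B∩C) = P(A) * P(B|A) * P(C|A∩B)
= 2/7 * 1/3 * 9/19
= 2/21 * 9/19 = 6/133

6/133


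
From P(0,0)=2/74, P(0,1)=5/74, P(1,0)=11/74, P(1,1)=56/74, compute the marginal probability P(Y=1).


P(Y=1) = P(0,1)+P(1,1) = 5/74 + 56/74 = 61/74

61/74


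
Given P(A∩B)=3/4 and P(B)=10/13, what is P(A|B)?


P(A|B) = P(A∩B)/P(B) = (117/156)/(120/156) = 117/120 = 39/40

39/40


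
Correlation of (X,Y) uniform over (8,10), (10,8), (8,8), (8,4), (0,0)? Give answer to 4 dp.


Cov(X,Y) = 10.4000, Var(X) = 12.1600, Var(Y) = 12.8000
rho = Cov/(sqrt(VarX)*sqrt(VarY)) = 0.8336

0.8336


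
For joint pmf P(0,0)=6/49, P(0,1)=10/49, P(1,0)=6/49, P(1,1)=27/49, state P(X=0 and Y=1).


Read from table: P(X=0, Y=1) = 10/49

10/49


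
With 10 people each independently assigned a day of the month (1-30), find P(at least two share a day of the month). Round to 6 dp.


P(all different) = prod((30-i)/30 for i=0..9) = 0.184639
P(at least one match) = 1 - 0.184639 = 0.815361

0.815361


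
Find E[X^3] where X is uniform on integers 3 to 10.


E[X^3] = (1/8) * sum(x^3 for x=3..10)
= 3016/8 = 377

377


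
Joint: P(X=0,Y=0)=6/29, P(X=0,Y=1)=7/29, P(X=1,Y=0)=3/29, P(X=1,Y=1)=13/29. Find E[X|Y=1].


P(Y=1) = 20/29
E[X|Y=1] = (0*7 + 1*13)/20 = 13/20

13/20


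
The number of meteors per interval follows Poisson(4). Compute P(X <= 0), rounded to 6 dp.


P(X<=0) = e^(-4)*4^0/0!
≈ 0.0183156389
≈ 0.018316

0.018316


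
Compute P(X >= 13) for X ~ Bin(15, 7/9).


P(X>=13) = P(X=13) + P(X=14) + P(X=15)
= 13564461456980/68630377364883 + 6782230728490/68630377364883 + 4747561509943/205891132094649
= 65787638066353/205891132094649

65787638066353/205891132094649


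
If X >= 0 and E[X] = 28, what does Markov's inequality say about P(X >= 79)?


Markov: P(X >= a) <= E[X]/a
P(X >= 79) <= 28/79

28/79


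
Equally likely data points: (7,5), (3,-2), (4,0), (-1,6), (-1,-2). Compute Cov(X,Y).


E[X]=12/5, E[Y]=7/5, E[XY]=5
Cov(X,Y) = E[XY] - E[X]E[Y] = 5 - 12/5*7/5 = 41/25

41/25


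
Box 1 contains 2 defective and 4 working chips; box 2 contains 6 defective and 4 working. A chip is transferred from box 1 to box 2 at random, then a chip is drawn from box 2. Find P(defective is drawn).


P(transfer defective) = 2/6 = 1/3; P(transfer working) = 2/3
If defective transferred: Urn II has 7 defective of 11, so P(defective|defective moved) = 7/11
If working transferred: Urn II has 6 defective of 11, so P(defective|working moved) = 6/11
By total probability: P(defective) = 1/3*7/11 + 2/3*6/11 = 19/33

19/33


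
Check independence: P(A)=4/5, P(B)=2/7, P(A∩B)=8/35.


P(A)*P(B) = 4/5*2/7 = 8/35
P(A∩B) = 8/35, which equals P(A)P(B), so independent

Yes, A and B are independent


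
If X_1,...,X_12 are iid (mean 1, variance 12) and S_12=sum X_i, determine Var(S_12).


By independence, Var(S_n) = n*Var(X_1) = 12*12 = 144

144


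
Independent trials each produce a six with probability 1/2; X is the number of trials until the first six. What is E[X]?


For geometric (trials until first success), E[X] = 1/p = 1/(1/2) = 2

2


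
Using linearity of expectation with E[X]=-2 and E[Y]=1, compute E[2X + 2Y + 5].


E[2X + 2Y + 5] = 2*E[X] + 2*E[Y] + 5
= (2)*(-2) + (2)*(1) + (5)
= -4 + 2 + 5 = 3

3


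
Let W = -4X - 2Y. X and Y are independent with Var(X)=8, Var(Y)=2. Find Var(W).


Independence => Cov(X,Y)=0
Var(-4X - 2Y) = (-4)^2*Var(X) + (-2)^2*Var(Y)
= 16*8 + 4*2 = 136

136


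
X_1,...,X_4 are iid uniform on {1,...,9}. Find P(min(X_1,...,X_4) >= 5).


P(min >= 5) = P(all X_i >= 5) = (P(X_1 >= 5))^4
= (5/9)^4 = 625/6561

625/6561


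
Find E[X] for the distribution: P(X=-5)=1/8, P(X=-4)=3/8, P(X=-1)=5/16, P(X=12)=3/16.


E[X] = sum(x * P(x))
= -5*1/8 - 4*3/8 - 1*5/16 + 12*3/16
= -3/16

-3/16


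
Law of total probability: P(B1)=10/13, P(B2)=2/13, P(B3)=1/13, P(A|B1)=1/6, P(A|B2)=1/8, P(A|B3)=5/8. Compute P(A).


P(A) = P(A|B1)P(B1) + P(A|B2)P(B2) + P(A|B3)P(B3)
= 1/6*10/13 + 1/8*2/13 + 5/8*1/13
= 5/39 + 1/52 + 5/104 = 61/312

61/312


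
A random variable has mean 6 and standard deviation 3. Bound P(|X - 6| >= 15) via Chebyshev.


k = 15/3 = 5
Chebyshev: P(|X-mu| >= k*sigma) <= 1/k^2 = 1/5^2 = 1/25

1/25


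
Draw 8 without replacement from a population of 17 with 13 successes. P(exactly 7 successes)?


P(X=7) = C(13,7)*C(4,1) / C(17,8)
= 1716*4 / 24310
= 6864/24310 = 24/85

24/85


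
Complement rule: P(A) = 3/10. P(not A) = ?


P(A') = 1 - P(A) = 1 - 3/10 = 7/10

7/10


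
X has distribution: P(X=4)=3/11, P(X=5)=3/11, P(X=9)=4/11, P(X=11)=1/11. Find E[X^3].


E[X^3] = sum(g(x)*P(x))
= 64*3/11 + 125*3/11 + 729*4/11 + 1331*1/11
= 4814/11

4814/11


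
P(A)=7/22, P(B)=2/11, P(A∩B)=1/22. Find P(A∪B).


P(A∪B) = P(A) + P(B) - P(A∩B)
= 7/22 + 2/11 - 1/22 = 5/11

5/11


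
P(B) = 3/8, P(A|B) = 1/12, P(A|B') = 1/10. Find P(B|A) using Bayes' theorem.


P(A) = P(A|B)P(B) + P(A|B')P(B') = 1/12*3/8 + 1/10*5/8 = 3/32
P(B|A) = P(A|B)P(B)/P(A) = (1/32)/(3/32) = 1/3

1/3


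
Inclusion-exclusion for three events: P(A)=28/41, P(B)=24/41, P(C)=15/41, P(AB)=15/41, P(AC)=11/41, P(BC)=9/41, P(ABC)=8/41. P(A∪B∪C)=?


P(A∪B∪C) = P(A)+P(B)+P(C) - P(AB)-P(AC)-P(BC) + P(ABC)
= 28/41+24/41+15/41 - 15/41-11/41-9/41 + 8/41
= 40/41

40/41


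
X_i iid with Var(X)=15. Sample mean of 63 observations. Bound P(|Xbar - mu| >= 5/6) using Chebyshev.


Var(Xbar) = Var(X)/n = 15/63
Chebyshev: P(|Xbar-mu| >= 5/6) <= Var(Xbar)/(5/6)^2 = (5/21)/(25/36) = 12/35

12/35


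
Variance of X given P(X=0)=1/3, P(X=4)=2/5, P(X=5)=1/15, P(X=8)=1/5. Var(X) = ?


E[X] = 53/15, E[X^2] = 313/15
Var(X) = E[X^2] - (E[X])^2 = 313/15 - (53/15)^2 = 1886/225

1886/225


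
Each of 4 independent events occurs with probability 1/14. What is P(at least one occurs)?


P(at least one) = 1 - P(none)
P(none) = (1 - 1/14)^4 = (13/14)^4 = 28561/38416
P(at least one) = 1 - 28561/38416 = 9855/38416

9855/38416


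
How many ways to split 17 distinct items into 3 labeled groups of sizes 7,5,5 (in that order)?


17! = 355687428096000
Denominator: 7!=5040 * 5!=120 * 5!=120
Coefficient = 355687428096000 / 72576000 = 4900896

4900896


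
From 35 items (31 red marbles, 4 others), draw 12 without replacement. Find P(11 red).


P(X=11) = C(31,11)*C(4,1) / C(35,12)
= 84672315*4 / 834451800
= 338689260/834451800 = 69/170

69/170


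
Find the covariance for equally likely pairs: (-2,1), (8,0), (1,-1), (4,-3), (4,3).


E[X]=3, E[Y]=0, E[XY]=-3/5
Cov(X,Y) = E[XY] - E[X]E[Y] = -3/5 - 3*0 = -3/5

-3/5


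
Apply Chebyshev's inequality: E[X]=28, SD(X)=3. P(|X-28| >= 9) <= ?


k = 9/3 = 3
Chebyshev: P(|X-mu| >= k*sigma) <= 1/k^2 = 1/3^2 = 1/9

1/9


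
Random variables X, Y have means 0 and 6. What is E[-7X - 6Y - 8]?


E[-7X - 6Y - 8] = -7*E[X] - 6*E[Y] - 8
= (-7)*(0) + (-6)*(6) + (-8)
= 0 - 36 - 8 = -44

-44


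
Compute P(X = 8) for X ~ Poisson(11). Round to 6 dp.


P(X=8) = e^(-11) * 11^8 / 8!
≈ 0.00001670170079 * 214358881 / 40320
≈ 0.088794

0.088794


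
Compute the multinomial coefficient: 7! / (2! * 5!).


7! = 5040
Denominator: 2!=2 * 5!=120
Coefficient = 5040 / 240 = 21

21


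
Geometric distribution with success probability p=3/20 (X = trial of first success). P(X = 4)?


P(X=4) = (1-p)^3 * p = (17/20)^3 * 3/20
= 4913/8000 * 3/20 = 14739/160000

14739/160000


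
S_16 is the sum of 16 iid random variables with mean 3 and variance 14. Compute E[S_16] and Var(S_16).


E[S_n] = n*mu = 16*3 = 48
Var(S_n) = n*sigma^2 = 16*14 = 224

E[S_16]=48, Var(S_16)=224


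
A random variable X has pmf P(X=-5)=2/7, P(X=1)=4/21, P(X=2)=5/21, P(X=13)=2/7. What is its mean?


E[X] = sum(x * P(x))
= -5*2/7 + 1*4/21 + 2*5/21 + 13*2/7
= 62/21

62/21


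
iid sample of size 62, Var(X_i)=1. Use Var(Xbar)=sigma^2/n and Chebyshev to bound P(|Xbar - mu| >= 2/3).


Var(Xbar) = Var(X)/n = 1/62
Chebyshev: P(|Xbar-mu| >= 2/3) <= Var(Xbar)/(2/3)^2 = (1/62)/(4/9) = 9/248

9/248


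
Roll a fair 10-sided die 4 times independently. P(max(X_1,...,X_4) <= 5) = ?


P(max <= 5) = P(all X_i <= 5) = (P(X_1 <= 5))^4
= (5/10)^4 = (1/2)^4 = 1/16

1/16


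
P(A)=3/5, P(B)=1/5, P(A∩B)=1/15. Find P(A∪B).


P(A∪B) = P(A) + P(B) - P(A∩B)
= 3/5 + 1/5 - 1/15 = 11/15

11/15


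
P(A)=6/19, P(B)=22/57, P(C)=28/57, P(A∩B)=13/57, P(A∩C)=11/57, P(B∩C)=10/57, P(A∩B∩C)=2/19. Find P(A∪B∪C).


P(A∪B∪C) = P(A)+P(B)+P(C) - P(AB)-P(AC)-P(BC) + P(ABC)
= 6/19+22/57+28/57 - 13/57-11/57-10/57 + 2/19
= 40/57

40/57


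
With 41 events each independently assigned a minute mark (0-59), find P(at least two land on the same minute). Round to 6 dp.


P(all different) = prod((60-i)/60 for i=0..40) = 0.000000
P(at least one match) = 1 - 0.000000 = 1.000000

1.000000


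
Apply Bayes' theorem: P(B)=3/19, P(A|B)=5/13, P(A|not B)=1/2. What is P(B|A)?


P(A) = P(A|B)P(B) + P(A|B')P(B') = 5/13*3/19 + 1/2*16/19 = 119/247
P(B|A) = P(A|B)P(B)/P(A) = (15/247)/(119/247) = 15/119

15/119


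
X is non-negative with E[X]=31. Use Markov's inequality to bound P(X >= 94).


Markov: P(X >= a) <= E[X]/a
P(X >= 94) <= 31/94

31/94


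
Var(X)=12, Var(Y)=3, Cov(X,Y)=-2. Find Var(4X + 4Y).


Var(4X + 4Y) = 4^2*Var(X) + 4^2*Var(Y) + 2*4*4*Cov(X,Y)
= 16*12 + 16*3 + 32*(-2)
= 192 + 48 - 64 = 176

176


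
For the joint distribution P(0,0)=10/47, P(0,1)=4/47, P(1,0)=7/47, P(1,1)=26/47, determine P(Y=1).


P(Y=1) = P(0,1)+P(1,1) = 4/47 + 26/47 = 30/47

30/47


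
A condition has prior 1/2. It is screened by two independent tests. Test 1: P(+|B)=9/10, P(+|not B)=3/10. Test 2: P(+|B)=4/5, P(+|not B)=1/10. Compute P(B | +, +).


After test 1: P(+) = 9/10*1/2 + 3/10*1/2 = 3/5
P(B|+) = (9/20)/(3/5) = 3/4
After test 2 (use post1 as new prior): P(+) = 4/5*3/4 + 1/10*1/4 = 5/8
P(B|+,+) = (3/5)/(5/8) = 24/25

24/25


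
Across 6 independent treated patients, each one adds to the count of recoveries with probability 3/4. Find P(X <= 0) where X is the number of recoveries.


P(X<=0) = P(X=0)
= 1/4096
= 1/4096

1/4096


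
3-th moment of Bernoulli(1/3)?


For Bernoulli: X in {0,1}
E[X^3] = 0^3*(1-1/3) + 1^3*1/3 = 1/3

1/3


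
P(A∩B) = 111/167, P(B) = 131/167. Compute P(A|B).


P(A|B) = P(A∩B)/P(B) = (111/167)/(131/167) = 111/131

111/131


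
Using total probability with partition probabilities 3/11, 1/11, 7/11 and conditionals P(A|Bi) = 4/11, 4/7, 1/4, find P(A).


P(A) = P(A|B1)P(B1) + P(A|B2)P(B2) + P(A|B3)P(B3)
= 4/11*3/11 + 4/7*1/11 + 1/4*7/11
= 12/121 + 4/77 + 7/44 = 1051/3388

1051/3388


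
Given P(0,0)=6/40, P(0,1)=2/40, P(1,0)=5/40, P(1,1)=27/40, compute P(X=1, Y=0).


Read from table: P(X=1, Y=0) = 5/40 = 1/8

1/8


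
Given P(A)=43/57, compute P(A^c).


P(A') = 1 - P(A) = 1 - 43/57 = 14/57

14/57


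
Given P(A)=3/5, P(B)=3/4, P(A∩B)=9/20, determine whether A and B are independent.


P(A)*P(B) = 3/5*3/4 = 9/20
P(A∩B) = 9/20, which equals P(A)P(B), so independent

Yes, A and B are independent


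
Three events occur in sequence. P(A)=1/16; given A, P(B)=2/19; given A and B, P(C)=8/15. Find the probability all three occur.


P(A∩B∩C) = P(A) * P(B|A) * P(C|A∩B)
= 1/16 * 2/19 * 8/15
= 1/152 * 8/15 = 1/285

1/285
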